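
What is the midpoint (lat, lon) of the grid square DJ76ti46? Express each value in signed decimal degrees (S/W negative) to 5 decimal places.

6.36042, -104.37917

Field D=3, J=9: +3·20° lon, +9·10° lat → SW at lon -120°, lat 0°.
Square 7, 6: +7·2° lon, +6·1° lat → SW at lon -106°, lat 6°.
Subsquare t=19, i=8: +19·0.0833333° lon, +8·0.0416667° lat → SW at lon -104.417°, lat 6.33333°.
Extended square 4, 6: +4·0.00833333° lon, +6·0.00416667° lat → SW at lon -104.383°, lat 6.35833°.
Cell spans 0.00833333° lon × 0.00416667° lat. Centre is SW corner plus half of each.
latitude 6.36042, longitude -104.37917.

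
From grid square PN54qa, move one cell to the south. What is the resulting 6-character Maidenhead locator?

PN53qx

Latitude subsquare a = 0; −1 → -1, wraps to 23 = x, carry into square.
Latitude square 4; −1 → 3.
The longitude characters are unchanged.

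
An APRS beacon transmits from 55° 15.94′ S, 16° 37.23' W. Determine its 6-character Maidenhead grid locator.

ID14qr

Shift to the Maidenhead origin (180°W, 90°S): lon 163.3795, lat 34.7343.
Field: lon ⌊163.3795/20⌋ = 8 → I; lat ⌊34.7343/10⌋ = 3 → D.
Square: lon ⌊3.3795/2⌋ = 1; lat ⌊4.7343/1⌋ = 4.
Subsquare: lon ⌊1.3795/0.0833333⌋ = 16 → q; lat ⌊0.7343/0.0416667⌋ = 17 → r.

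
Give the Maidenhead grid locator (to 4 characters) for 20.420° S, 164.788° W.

Offset from 180°W / 90°S: lon 15.21°, lat 69.58°.
Field: 15.21/20 → 0 → A, 69.58/10 → 6 → G; chars AG.
Square: 15.21/2 → 7, 9.58/1 → 9; chars 79.

AG79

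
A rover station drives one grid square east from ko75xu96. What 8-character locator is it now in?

KO85au06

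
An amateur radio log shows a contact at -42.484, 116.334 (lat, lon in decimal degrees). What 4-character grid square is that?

OE87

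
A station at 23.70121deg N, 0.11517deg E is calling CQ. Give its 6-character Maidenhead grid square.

Add 180° to longitude and 90° to latitude: 180.1152, 113.7012.
Field: lon ⌊180.1152/20⌋ = 9 → J; lat ⌊113.7012/10⌋ = 11 → L.
Square: lon ⌊0.1152/2⌋ = 0; lat ⌊3.7012/1⌋ = 3.
Subsquare: lon ⌊0.1152/0.0833333⌋ = 1 → b; lat ⌊0.7012/0.0416667⌋ = 16 → q.

JL03bq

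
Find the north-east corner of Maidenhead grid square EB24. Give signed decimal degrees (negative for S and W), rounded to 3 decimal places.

Field E=4, B=1: +4·20° lon, +1·10° lat → SW at lon -100°, lat -80°.
Square 2, 4: +2·2° lon, +4·1° lat → SW at lon -96°, lat -76°.
Cell spans 2° lon × 1° lat. NE corner is SW corner plus one full cell.
latitude -75.000, longitude -94.000.

-75.000, -94.000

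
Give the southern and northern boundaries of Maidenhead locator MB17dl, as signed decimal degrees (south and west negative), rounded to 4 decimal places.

-72.5417, -72.5000

Field M=12, B=1: +12·20° lon, +1·10° lat → SW at lon 60°, lat -80°.
Square 1, 7: +1·2° lon, +7·1° lat → SW at lon 62°, lat -73°.
Subsquare d=3, l=11: +3·0.0833333° lon, +11·0.0416667° lat → SW at lon 62.25°, lat -72.5417°.
Cell spans 0.0833333° lon × 0.0416667° lat.
south -72.5417, north -72.5000.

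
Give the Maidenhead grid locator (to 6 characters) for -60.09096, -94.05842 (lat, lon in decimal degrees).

EC29xv

Shift to the Maidenhead origin (180°W, 90°S): lon 85.9416, lat 29.9090.
Field: lon ⌊85.9416/20⌋ = 4 → E; lat ⌊29.9090/10⌋ = 2 → C.
Square: lon ⌊5.9416/2⌋ = 2; lat ⌊9.9090/1⌋ = 9.
Subsquare: lon ⌊1.9416/0.0833333⌋ = 23 → x; lat ⌊0.9090/0.0416667⌋ = 21 → v.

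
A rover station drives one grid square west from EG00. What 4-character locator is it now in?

DG90

Longitude square 0; −1 → -1, wraps to 9, carry into field.
Longitude field E = 4; −1 → 3 = D.
The latitude characters are unchanged.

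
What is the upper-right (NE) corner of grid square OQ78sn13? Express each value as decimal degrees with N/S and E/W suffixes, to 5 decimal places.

Field O=14, Q=16: +14·20° lon, +16·10° lat → SW at lon 100°, lat 70°.
Square 7, 8: +7·2° lon, +8·1° lat → SW at lon 114°, lat 78°.
Subsquare s=18, n=13: +18·0.0833333° lon, +13·0.0416667° lat → SW at lon 115.5°, lat 78.5417°.
Extended square 1, 3: +1·0.00833333° lon, +3·0.00416667° lat → SW at lon 115.508°, lat 78.5542°.
Cell spans 0.00833333° lon × 0.00416667° lat. NE corner is SW corner plus one full cell.
latitude 78.55833° N, longitude 115.51667° E.

78.55833° N, 115.51667° E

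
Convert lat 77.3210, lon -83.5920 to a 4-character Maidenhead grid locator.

EQ87

Offset from 180°W / 90°S: lon 96.41°, lat 167.32°.
Field: 96.41/20 → 4 → E, 167.32/10 → 16 → Q; chars EQ.
Square: 16.41/2 → 8, 7.32/1 → 7; chars 87.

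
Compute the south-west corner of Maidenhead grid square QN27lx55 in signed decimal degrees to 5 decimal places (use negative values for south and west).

47.97917, 144.95833

Field Q=16, N=13: +16·20° lon, +13·10° lat → SW at lon 140°, lat 40°.
Square 2, 7: +2·2° lon, +7·1° lat → SW at lon 144°, lat 47°.
Subsquare l=11, x=23: +11·0.0833333° lon, +23·0.0416667° lat → SW at lon 144.917°, lat 47.9583°.
Extended square 5, 5: +5·0.00833333° lon, +5·0.00416667° lat → SW at lon 144.958°, lat 47.9792°.
latitude 47.97917, longitude 144.95833.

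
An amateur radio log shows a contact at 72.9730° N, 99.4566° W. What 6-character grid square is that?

Add 180° to longitude and 90° to latitude: 80.5434, 162.9730.
Field: 80.5434/20 → 4 → E, 162.9730/10 → 16 → Q; chars EQ.
Square: 0.5434/2 → 0, 2.9730/1 → 2; chars 02.
Subsquare: 0.5434/0.0833333 → 6 → g, 0.9730/0.0416667 → 23 → x; chars gx.

EQ02gx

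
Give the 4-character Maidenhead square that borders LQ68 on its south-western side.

LQ57

Longitude square 6; −1 → 5.
Latitude square 8; −1 → 7.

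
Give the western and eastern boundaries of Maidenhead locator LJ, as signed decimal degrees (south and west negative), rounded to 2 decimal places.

40.00, 60.00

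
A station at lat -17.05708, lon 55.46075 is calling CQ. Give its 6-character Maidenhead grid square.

LH72rw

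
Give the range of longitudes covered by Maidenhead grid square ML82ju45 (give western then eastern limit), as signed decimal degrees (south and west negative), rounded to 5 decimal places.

76.78333, 76.79167

Field M=12, L=11: +12·20° lon, +11·10° lat → SW at lon 60°, lat 20°.
Square 8, 2: +8·2° lon, +2·1° lat → SW at lon 76°, lat 22°.
Subsquare j=9, u=20: +9·0.0833333° lon, +20·0.0416667° lat → SW at lon 76.75°, lat 22.8333°.
Extended square 4, 5: +4·0.00833333° lon, +5·0.00416667° lat → SW at lon 76.7833°, lat 22.8542°.
Cell spans 0.00833333° lon × 0.00416667° lat.
west 76.78333, east 76.79167.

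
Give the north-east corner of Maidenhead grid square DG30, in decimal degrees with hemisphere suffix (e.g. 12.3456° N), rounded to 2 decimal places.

Field D=3, G=6: +3·20° lon, +6·10° lat → SW at lon -120°, lat -30°.
Square 3, 0: +3·2° lon, +0·1° lat → SW at lon -114°, lat -30°.
Cell spans 2° lon × 1° lat. NE corner is SW corner plus one full cell.
latitude 29.00° S, longitude 112.00° W.

29.00° S, 112.00° W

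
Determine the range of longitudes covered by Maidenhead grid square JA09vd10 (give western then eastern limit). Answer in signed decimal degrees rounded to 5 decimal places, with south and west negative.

1.75833, 1.76667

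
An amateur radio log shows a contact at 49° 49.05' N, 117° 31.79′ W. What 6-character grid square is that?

DN19ft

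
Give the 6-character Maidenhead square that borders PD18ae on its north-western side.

Longitude subsquare a = 0; −1 → -1, wraps to 23 = x, carry into square.
Longitude square 1; −1 → 0.
Latitude subsquare e = 4; +1 → 5 = f.

PD08xf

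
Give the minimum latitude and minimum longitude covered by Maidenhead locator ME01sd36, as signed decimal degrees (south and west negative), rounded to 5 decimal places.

-48.85000, 61.52500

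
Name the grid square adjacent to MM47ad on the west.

MM37xd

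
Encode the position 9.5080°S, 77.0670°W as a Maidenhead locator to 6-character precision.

Shift to the Maidenhead origin (180°W, 90°S): lon 102.9330, lat 80.4920.
Field: lon ⌊102.9330/20⌋ = 5 → F; lat ⌊80.4920/10⌋ = 8 → I.
Square: lon ⌊2.9330/2⌋ = 1; lat ⌊0.4920/1⌋ = 0.
Subsquare: lon ⌊0.9330/0.0833333⌋ = 11 → l; lat ⌊0.4920/0.0416667⌋ = 11 → l.

FI10ll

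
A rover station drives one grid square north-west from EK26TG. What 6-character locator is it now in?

EK26sh

Longitude subsquare t = 19; −1 → 18 = s.
Latitude subsquare g = 6; +1 → 7 = h.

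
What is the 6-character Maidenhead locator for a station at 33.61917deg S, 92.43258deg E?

Shift to the Maidenhead origin (180°W, 90°S): lon 272.4326, lat 56.3808.
Field (20°×10°, letters A–R): lon ⌊272.4326/20⌋ = 13 → N; lat ⌊56.3808/10⌋ = 5 → F.
Square (2°×1°, digits 0–9): lon ⌊12.4326/2⌋ = 6; lat ⌊6.3808/1⌋ = 6.
Subsquare (5′×2.5′, letters a–x): lon ⌊0.4326/0.0833333⌋ = 5 → f; lat ⌊0.3808/0.0416667⌋ = 9 → j.

NF66fj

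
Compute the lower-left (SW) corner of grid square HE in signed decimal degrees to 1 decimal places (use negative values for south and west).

Field H=7, E=4: +7·20° lon, +4·10° lat → SW at lon -40°, lat -50°.
latitude -50.0, longitude -40.0.

-50.0, -40.0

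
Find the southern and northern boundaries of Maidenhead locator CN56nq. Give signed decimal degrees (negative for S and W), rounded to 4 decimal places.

Field C=2, N=13: +2·20° lon, +13·10° lat → SW at lon -140°, lat 40°.
Square 5, 6: +5·2° lon, +6·1° lat → SW at lon -130°, lat 46°.
Subsquare n=13, q=16: +13·0.0833333° lon, +16·0.0416667° lat → SW at lon -128.917°, lat 46.6667°.
Cell spans 0.0833333° lon × 0.0416667° lat.
south 46.6667, north 46.7083.

46.6667, 46.7083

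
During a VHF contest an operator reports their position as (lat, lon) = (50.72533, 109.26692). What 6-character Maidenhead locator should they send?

Offset from 180°W / 90°S: lon 289.2669°, lat 140.7253°.
Field (20°×10°, letters A–R): lon ⌊289.2669/20⌋ = 14 → O; lat ⌊140.7253/10⌋ = 14 → O.
Square (2°×1°, digits 0–9): lon ⌊9.2669/2⌋ = 4; lat ⌊0.7253/1⌋ = 0.
Subsquare (5′×2.5′, letters a–x): lon ⌊1.2669/0.0833333⌋ = 15 → p; lat ⌊0.7253/0.0416667⌋ = 17 → r.

OO40pr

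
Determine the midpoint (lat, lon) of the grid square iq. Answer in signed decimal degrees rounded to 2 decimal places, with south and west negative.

Field I=8, Q=16: +8·20° lon, +16·10° lat → SW at lon -20°, lat 70°.
Cell spans 20° lon × 10° lat. Centre is SW corner plus half of each.
latitude 75.00, longitude -10.00.

75.00, -10.00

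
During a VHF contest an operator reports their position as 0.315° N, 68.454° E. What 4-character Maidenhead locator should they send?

Add 180° to longitude and 90° to latitude: 248.45, 90.31.
Field: 248.45/20 → 12 → M, 90.31/10 → 9 → J; chars MJ.
Square: 8.45/2 → 4, 0.31/1 → 0; chars 40.

MJ40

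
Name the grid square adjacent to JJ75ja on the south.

JJ74jx

Latitude subsquare a = 0; −1 → -1, wraps to 23 = x, carry into square.
Latitude square 5; −1 → 4.
The longitude characters are unchanged.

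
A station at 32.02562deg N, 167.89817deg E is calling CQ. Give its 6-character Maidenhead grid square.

RM32wa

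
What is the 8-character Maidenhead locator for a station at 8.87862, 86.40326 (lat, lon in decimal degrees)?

Add 180° to longitude and 90° to latitude: 266.40326, 98.87862.
Field (20°×10°, letters A–R): 266.40326/20 → 13 → N, 98.87862/10 → 9 → J; chars NJ.
Square (2°×1°, digits 0–9): 6.40326/2 → 3, 8.87862/1 → 8; chars 38.
Subsquare (5′×2.5′, letters a–x): 0.40326/0.0833333 → 4 → e, 0.87862/0.0416667 → 21 → v; chars ev.
Extended square (30″×15″, digits 0–9): 0.06993/0.00833333 → 8, 0.00362/0.00416667 → 0; chars 80.

NJ38ev80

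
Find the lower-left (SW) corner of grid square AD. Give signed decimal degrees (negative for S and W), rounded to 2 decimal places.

-60.00, -180.00

Field A=0, D=3: +0·20° lon, +3·10° lat → SW at lon -180°, lat -60°.
latitude -60.00, longitude -180.00.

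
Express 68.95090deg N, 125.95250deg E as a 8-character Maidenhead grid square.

Add 180° to longitude and 90° to latitude: 305.95250, 158.95090.
Field: lon ⌊305.95250/20⌋ = 15 → P; lat ⌊158.95090/10⌋ = 15 → P.
Square: lon ⌊5.95250/2⌋ = 2; lat ⌊8.95090/1⌋ = 8.
Subsquare: lon ⌊1.95250/0.0833333⌋ = 23 → x; lat ⌊0.95090/0.0416667⌋ = 22 → w.
Extended square: lon ⌊0.03583/0.00833333⌋ = 4; lat ⌊0.03423/0.00416667⌋ = 8.

PP28xw48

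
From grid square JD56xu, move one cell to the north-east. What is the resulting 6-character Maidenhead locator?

JD66av

Longitude subsquare x = 23; +1 → 24, wraps to 0 = a, carry into square.
Longitude square 5; +1 → 6.
Latitude subsquare u = 20; +1 → 21 = v.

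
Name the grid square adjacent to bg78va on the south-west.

BG77ux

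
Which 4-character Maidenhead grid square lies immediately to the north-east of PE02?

Longitude square 0; +1 → 1.
Latitude square 2; +1 → 3.

PE13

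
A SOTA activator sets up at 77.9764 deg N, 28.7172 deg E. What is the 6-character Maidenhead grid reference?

Add 180° to longitude and 90° to latitude: 208.7172, 167.9764.
Field: 208.7172/20 → 10 → K, 167.9764/10 → 16 → Q; chars KQ.
Square: 8.7172/2 → 4, 7.9764/1 → 7; chars 47.
Subsquare: 0.7172/0.0833333 → 8 → i, 0.9764/0.0416667 → 23 → x; chars ix.

KQ47ix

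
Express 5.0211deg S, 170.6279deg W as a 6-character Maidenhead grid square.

AI44qx

Add 180° to longitude and 90° to latitude: 9.3721, 84.9789.
Field: lon ⌊9.3721/20⌋ = 0 → A; lat ⌊84.9789/10⌋ = 8 → I.
Square: lon ⌊9.3721/2⌋ = 4; lat ⌊4.9789/1⌋ = 4.
Subsquare: lon ⌊1.3721/0.0833333⌋ = 16 → q; lat ⌊0.9789/0.0416667⌋ = 23 → x.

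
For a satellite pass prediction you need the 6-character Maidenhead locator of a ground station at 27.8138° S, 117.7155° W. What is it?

DG12de

Shift to the Maidenhead origin (180°W, 90°S): lon 62.2845, lat 62.1862.
Field: 62.2845/20 → 3 → D, 62.1862/10 → 6 → G; chars DG.
Square: 2.2845/2 → 1, 2.1862/1 → 2; chars 12.
Subsquare: 0.2845/0.0833333 → 3 → d, 0.1862/0.0416667 → 4 → e; chars de.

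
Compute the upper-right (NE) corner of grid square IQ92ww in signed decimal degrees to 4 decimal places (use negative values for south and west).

Field I=8, Q=16: +8·20° lon, +16·10° lat → SW at lon -20°, lat 70°.
Square 9, 2: +9·2° lon, +2·1° lat → SW at lon -2°, lat 72°.
Subsquare w=22, w=22: +22·0.0833333° lon, +22·0.0416667° lat → SW at lon -0.166667°, lat 72.9167°.
Cell spans 0.0833333° lon × 0.0416667° lat. NE corner is SW corner plus one full cell.
latitude 72.9583, longitude -0.0833.

72.9583, -0.0833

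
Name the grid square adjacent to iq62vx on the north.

IQ63va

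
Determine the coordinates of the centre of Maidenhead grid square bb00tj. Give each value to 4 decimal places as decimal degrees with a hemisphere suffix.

79.6042° S, 158.3750° W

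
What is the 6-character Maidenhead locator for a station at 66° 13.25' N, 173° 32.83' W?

Add 180° to longitude and 90° to latitude: 6.4528, 156.2208.
Field (20°×10°, letters A–R): lon ⌊6.4528/20⌋ = 0 → A; lat ⌊156.2208/10⌋ = 15 → P.
Square (2°×1°, digits 0–9): lon ⌊6.4528/2⌋ = 3; lat ⌊6.2208/1⌋ = 6.
Subsquare (5′×2.5′, letters a–x): lon ⌊0.4528/0.0833333⌋ = 5 → f; lat ⌊0.2208/0.0416667⌋ = 5 → f.

AP36ff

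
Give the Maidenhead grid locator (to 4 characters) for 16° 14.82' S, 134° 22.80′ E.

PH73

Offset from 180°W / 90°S: lon 314.38°, lat 73.75°.
Field (20°×10°, letters A–R): 314.38/20 → 15 → P, 73.75/10 → 7 → H; chars PH.
Square (2°×1°, digits 0–9): 14.38/2 → 7, 3.75/1 → 3; chars 73.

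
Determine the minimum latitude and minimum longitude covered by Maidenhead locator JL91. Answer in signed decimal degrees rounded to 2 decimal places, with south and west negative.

21.00, 18.00

Field J=9, L=11: +9·20° lon, +11·10° lat → SW at lon 0°, lat 20°.
Square 9, 1: +9·2° lon, +1·1° lat → SW at lon 18°, lat 21°.
latitude 21.00, longitude 18.00.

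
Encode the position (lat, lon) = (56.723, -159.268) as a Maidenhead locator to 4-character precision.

BO06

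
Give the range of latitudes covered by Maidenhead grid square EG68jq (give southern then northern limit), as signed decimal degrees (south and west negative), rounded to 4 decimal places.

-21.3333, -21.2917

Field E=4, G=6: +4·20° lon, +6·10° lat → SW at lon -100°, lat -30°.
Square 6, 8: +6·2° lon, +8·1° lat → SW at lon -88°, lat -22°.
Subsquare j=9, q=16: +9·0.0833333° lon, +16·0.0416667° lat → SW at lon -87.25°, lat -21.3333°.
Cell spans 0.0833333° lon × 0.0416667° lat.
south -21.3333, north -21.2917.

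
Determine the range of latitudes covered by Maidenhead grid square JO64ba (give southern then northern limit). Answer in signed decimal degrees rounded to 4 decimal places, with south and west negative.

Field J=9, O=14: +9·20° lon, +14·10° lat → SW at lon 0°, lat 50°.
Square 6, 4: +6·2° lon, +4·1° lat → SW at lon 12°, lat 54°.
Subsquare b=1, a=0: +1·0.0833333° lon, +0·0.0416667° lat → SW at lon 12.0833°, lat 54°.
Cell spans 0.0833333° lon × 0.0416667° lat.
south 54.0000, north 54.0417.

54.0000, 54.0417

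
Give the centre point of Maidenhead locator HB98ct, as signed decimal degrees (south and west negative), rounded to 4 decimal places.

Field H=7, B=1: +7·20° lon, +1·10° lat → SW at lon -40°, lat -80°.
Square 9, 8: +9·2° lon, +8·1° lat → SW at lon -22°, lat -72°.
Subsquare c=2, t=19: +2·0.0833333° lon, +19·0.0416667° lat → SW at lon -21.8333°, lat -71.2083°.
Cell spans 0.0833333° lon × 0.0416667° lat. Centre is SW corner plus half of each.
latitude -71.1875, longitude -21.7917.

-71.1875, -21.7917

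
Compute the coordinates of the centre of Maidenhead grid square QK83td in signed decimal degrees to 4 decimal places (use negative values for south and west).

13.1458, 157.6250

Field Q=16, K=10: +16·20° lon, +10·10° lat → SW at lon 140°, lat 10°.
Square 8, 3: +8·2° lon, +3·1° lat → SW at lon 156°, lat 13°.
Subsquare t=19, d=3: +19·0.0833333° lon, +3·0.0416667° lat → SW at lon 157.583°, lat 13.125°.
Cell spans 0.0833333° lon × 0.0416667° lat. Centre is SW corner plus half of each.
latitude 13.1458, longitude 157.6250.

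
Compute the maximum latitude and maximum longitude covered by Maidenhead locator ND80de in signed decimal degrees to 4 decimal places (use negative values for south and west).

-59.7917, 96.3333

Field N=13, D=3: +13·20° lon, +3·10° lat → SW at lon 80°, lat -60°.
Square 8, 0: +8·2° lon, +0·1° lat → SW at lon 96°, lat -60°.
Subsquare d=3, e=4: +3·0.0833333° lon, +4·0.0416667° lat → SW at lon 96.25°, lat -59.8333°.
Cell spans 0.0833333° lon × 0.0416667° lat. NE corner is SW corner plus one full cell.
latitude -59.7917, longitude 96.3333.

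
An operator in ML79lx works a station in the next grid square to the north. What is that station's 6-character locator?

MM70la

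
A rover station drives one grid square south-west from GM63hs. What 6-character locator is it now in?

Longitude subsquare h = 7; −1 → 6 = g.
Latitude subsquare s = 18; −1 → 17 = r.

GM63gr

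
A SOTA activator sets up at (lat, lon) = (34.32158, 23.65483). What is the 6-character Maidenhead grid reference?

KM14th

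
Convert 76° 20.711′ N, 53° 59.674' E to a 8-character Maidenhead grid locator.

LQ66xi92

Shift to the Maidenhead origin (180°W, 90°S): lon 233.99457, lat 166.34518.
Field: lon ⌊233.99457/20⌋ = 11 → L; lat ⌊166.34518/10⌋ = 16 → Q.
Square: lon ⌊13.99457/2⌋ = 6; lat ⌊6.34518/1⌋ = 6.
Subsquare: lon ⌊1.99457/0.0833333⌋ = 23 → x; lat ⌊0.34518/0.0416667⌋ = 8 → i.
Extended square: lon ⌊0.07790/0.00833333⌋ = 9; lat ⌊0.01185/0.00416667⌋ = 2.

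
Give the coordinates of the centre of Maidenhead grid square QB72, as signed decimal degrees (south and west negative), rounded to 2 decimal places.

Field Q=16, B=1: +16·20° lon, +1·10° lat → SW at lon 140°, lat -80°.
Square 7, 2: +7·2° lon, +2·1° lat → SW at lon 154°, lat -78°.
Cell spans 2° lon × 1° lat. Centre is SW corner plus half of each.
latitude -77.50, longitude 155.00.

-77.50, 155.00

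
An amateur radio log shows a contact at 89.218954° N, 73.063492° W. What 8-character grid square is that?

FR39lf22

Add 180° to longitude and 90° to latitude: 106.93651, 179.21895.
Field (20°×10°, letters A–R): lon ⌊106.93651/20⌋ = 5 → F; lat ⌊179.21895/10⌋ = 17 → R.
Square (2°×1°, digits 0–9): lon ⌊6.93651/2⌋ = 3; lat ⌊9.21895/1⌋ = 9.
Subsquare (5′×2.5′, letters a–x): lon ⌊0.93651/0.0833333⌋ = 11 → l; lat ⌊0.21895/0.0416667⌋ = 5 → f.
Extended square (30″×15″, digits 0–9): lon ⌊0.01984/0.00833333⌋ = 2; lat ⌊0.01062/0.00416667⌋ = 2.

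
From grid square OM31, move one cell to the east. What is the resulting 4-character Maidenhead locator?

Longitude square 3; +1 → 4.
The latitude characters are unchanged.

OM41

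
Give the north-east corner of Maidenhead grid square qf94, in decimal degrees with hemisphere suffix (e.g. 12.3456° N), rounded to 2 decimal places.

35.00° S, 160.00° E

Field Q=16, F=5: +16·20° lon, +5·10° lat → SW at lon 140°, lat -40°.
Square 9, 4: +9·2° lon, +4·1° lat → SW at lon 158°, lat -36°.
Cell spans 2° lon × 1° lat. NE corner is SW corner plus one full cell.
latitude 35.00° S, longitude 160.00° E.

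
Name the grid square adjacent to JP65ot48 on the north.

JP65ot49

Latitude extended square 8; +1 → 9.
The longitude characters are unchanged.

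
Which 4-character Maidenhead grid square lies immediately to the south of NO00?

NN09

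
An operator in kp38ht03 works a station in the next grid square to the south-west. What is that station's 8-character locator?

KP38gt92

Longitude extended square 0; −1 → -1, wraps to 9, carry into subsquare.
Longitude subsquare h = 7; −1 → 6 = g.
Latitude extended square 3; −1 → 2.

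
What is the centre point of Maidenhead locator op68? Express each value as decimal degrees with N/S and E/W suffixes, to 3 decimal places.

Field O=14, P=15: +14·20° lon, +15·10° lat → SW at lon 100°, lat 60°.
Square 6, 8: +6·2° lon, +8·1° lat → SW at lon 112°, lat 68°.
Cell spans 2° lon × 1° lat. Centre is SW corner plus half of each.
latitude 68.500° N, longitude 113.000° E.

68.500° N, 113.000° E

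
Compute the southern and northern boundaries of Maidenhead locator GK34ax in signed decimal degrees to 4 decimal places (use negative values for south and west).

14.9583, 15.0000

Field G=6, K=10: +6·20° lon, +10·10° lat → SW at lon -60°, lat 10°.
Square 3, 4: +3·2° lon, +4·1° lat → SW at lon -54°, lat 14°.
Subsquare a=0, x=23: +0·0.0833333° lon, +23·0.0416667° lat → SW at lon -54°, lat 14.9583°.
Cell spans 0.0833333° lon × 0.0416667° lat.
south 14.9583, north 15.0000.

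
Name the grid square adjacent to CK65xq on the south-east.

CK75ap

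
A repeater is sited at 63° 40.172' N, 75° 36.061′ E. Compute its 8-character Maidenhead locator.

MP73tq20

Shift to the Maidenhead origin (180°W, 90°S): lon 255.60102, lat 153.66953.
Field: lon ⌊255.60102/20⌋ = 12 → M; lat ⌊153.66953/10⌋ = 15 → P.
Square: lon ⌊15.60102/2⌋ = 7; lat ⌊3.66953/1⌋ = 3.
Subsquare: lon ⌊1.60102/0.0833333⌋ = 19 → t; lat ⌊0.66953/0.0416667⌋ = 16 → q.
Extended square: lon ⌊0.01768/0.00833333⌋ = 2; lat ⌊0.00287/0.00416667⌋ = 0.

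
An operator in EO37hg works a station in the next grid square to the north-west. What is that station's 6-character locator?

Longitude subsquare h = 7; −1 → 6 = g.
Latitude subsquare g = 6; +1 → 7 = h.

EO37gh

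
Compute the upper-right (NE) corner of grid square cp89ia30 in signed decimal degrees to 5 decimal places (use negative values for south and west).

69.00417, -123.30000

Field C=2, P=15: +2·20° lon, +15·10° lat → SW at lon -140°, lat 60°.
Square 8, 9: +8·2° lon, +9·1° lat → SW at lon -124°, lat 69°.
Subsquare i=8, a=0: +8·0.0833333° lon, +0·0.0416667° lat → SW at lon -123.333°, lat 69°.
Extended square 3, 0: +3·0.00833333° lon, +0·0.00416667° lat → SW at lon -123.308°, lat 69°.
Cell spans 0.00833333° lon × 0.00416667° lat. NE corner is SW corner plus one full cell.
latitude 69.00417, longitude -123.30000.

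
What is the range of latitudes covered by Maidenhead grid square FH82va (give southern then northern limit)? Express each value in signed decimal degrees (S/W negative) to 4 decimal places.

Field F=5, H=7: +5·20° lon, +7·10° lat → SW at lon -80°, lat -20°.
Square 8, 2: +8·2° lon, +2·1° lat → SW at lon -64°, lat -18°.
Subsquare v=21, a=0: +21·0.0833333° lon, +0·0.0416667° lat → SW at lon -62.25°, lat -18°.
Cell spans 0.0833333° lon × 0.0416667° lat.
south -18.0000, north -17.9583.

-18.0000, -17.9583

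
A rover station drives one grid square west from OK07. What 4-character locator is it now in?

Longitude square 0; −1 → -1, wraps to 9, carry into field.
Longitude field O = 14; −1 → 13 = N.
The latitude characters are unchanged.

NK97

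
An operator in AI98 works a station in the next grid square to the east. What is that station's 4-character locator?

Longitude square 9; +1 → 10, wraps to 0, carry into field.
Longitude field A = 0; +1 → 1 = B.
The latitude characters are unchanged.

BI08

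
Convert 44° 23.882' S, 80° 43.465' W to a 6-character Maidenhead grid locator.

Offset from 180°W / 90°S: lon 99.2756°, lat 45.6020°.
Field (20°×10°, letters A–R): 99.2756/20 → 4 → E, 45.6020/10 → 4 → E; chars EE.
Square (2°×1°, digits 0–9): 19.2756/2 → 9, 5.6020/1 → 5; chars 95.
Subsquare (5′×2.5′, letters a–x): 1.2756/0.0833333 → 15 → p, 0.6020/0.0416667 → 14 → o; chars po.

EE95po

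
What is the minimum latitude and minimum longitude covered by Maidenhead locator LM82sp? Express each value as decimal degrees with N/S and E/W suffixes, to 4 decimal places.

32.6250° N, 57.5000° E

Field L=11, M=12: +11·20° lon, +12·10° lat → SW at lon 40°, lat 30°.
Square 8, 2: +8·2° lon, +2·1° lat → SW at lon 56°, lat 32°.
Subsquare s=18, p=15: +18·0.0833333° lon, +15·0.0416667° lat → SW at lon 57.5°, lat 32.625°.
latitude 32.6250° N, longitude 57.5000° E.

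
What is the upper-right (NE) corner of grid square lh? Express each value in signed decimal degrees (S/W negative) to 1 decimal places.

Field L=11, H=7: +11·20° lon, +7·10° lat → SW at lon 40°, lat -20°.
Cell spans 20° lon × 10° lat. NE corner is SW corner plus one full cell.
latitude -10.0, longitude 60.0.

-10.0, 60.0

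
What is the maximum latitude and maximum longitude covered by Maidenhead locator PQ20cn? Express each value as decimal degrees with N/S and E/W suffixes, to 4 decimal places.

Field P=15, Q=16: +15·20° lon, +16·10° lat → SW at lon 120°, lat 70°.
Square 2, 0: +2·2° lon, +0·1° lat → SW at lon 124°, lat 70°.
Subsquare c=2, n=13: +2·0.0833333° lon, +13·0.0416667° lat → SW at lon 124.167°, lat 70.5417°.
Cell spans 0.0833333° lon × 0.0416667° lat. NE corner is SW corner plus one full cell.
latitude 70.5833° N, longitude 124.2500° E.

70.5833° N, 124.2500° E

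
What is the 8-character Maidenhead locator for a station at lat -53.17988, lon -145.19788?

Shift to the Maidenhead origin (180°W, 90°S): lon 34.80212, lat 36.82012.
Field: 34.80212/20 → 1 → B, 36.82012/10 → 3 → D; chars BD.
Square: 14.80212/2 → 7, 6.82012/1 → 6; chars 76.
Subsquare: 0.80212/0.0833333 → 9 → j, 0.82012/0.0416667 → 19 → t; chars jt.
Extended square: 0.05212/0.00833333 → 6, 0.02845/0.00416667 → 6; chars 66.

BD76jt66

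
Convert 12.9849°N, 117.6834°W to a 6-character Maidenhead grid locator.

DK12dx

Offset from 180°W / 90°S: lon 62.3166°, lat 102.9849°.
Field: 62.3166/20 → 3 → D, 102.9849/10 → 10 → K; chars DK.
Square: 2.3166/2 → 1, 2.9849/1 → 2; chars 12.
Subsquare: 0.3166/0.0833333 → 3 → d, 0.9849/0.0416667 → 23 → x; chars dx.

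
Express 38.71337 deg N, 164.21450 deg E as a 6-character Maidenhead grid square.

Offset from 180°W / 90°S: lon 344.2145°, lat 128.7134°.
Field: 344.2145/20 → 17 → R, 128.7134/10 → 12 → M; chars RM.
Square: 4.2145/2 → 2, 8.7134/1 → 8; chars 28.
Subsquare: 0.2145/0.0833333 → 2 → c, 0.7134/0.0416667 → 17 → r; chars cr.

RM28cr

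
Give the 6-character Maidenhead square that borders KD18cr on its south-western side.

Longitude subsquare c = 2; −1 → 1 = b.
Latitude subsquare r = 17; −1 → 16 = q.

KD18bq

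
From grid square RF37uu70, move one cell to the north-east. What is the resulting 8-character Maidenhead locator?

RF37uu81

Longitude extended square 7; +1 → 8.
Latitude extended square 0; +1 → 1.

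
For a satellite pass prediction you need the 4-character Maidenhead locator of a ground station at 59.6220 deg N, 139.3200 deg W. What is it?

CO09

Offset from 180°W / 90°S: lon 40.68°, lat 149.62°.
Field: lon ⌊40.68/20⌋ = 2 → C; lat ⌊149.62/10⌋ = 14 → O.
Square: lon ⌊0.68/2⌋ = 0; lat ⌊9.62/1⌋ = 9.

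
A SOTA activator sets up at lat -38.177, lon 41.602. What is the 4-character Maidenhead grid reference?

LF01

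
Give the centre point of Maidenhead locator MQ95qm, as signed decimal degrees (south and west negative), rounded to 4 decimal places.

Field M=12, Q=16: +12·20° lon, +16·10° lat → SW at lon 60°, lat 70°.
Square 9, 5: +9·2° lon, +5·1° lat → SW at lon 78°, lat 75°.
Subsquare q=16, m=12: +16·0.0833333° lon, +12·0.0416667° lat → SW at lon 79.3333°, lat 75.5°.
Cell spans 0.0833333° lon × 0.0416667° lat. Centre is SW corner plus half of each.
latitude 75.5208, longitude 79.3750.

75.5208, 79.3750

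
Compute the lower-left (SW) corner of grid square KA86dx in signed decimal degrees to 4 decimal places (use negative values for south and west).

-83.0417, 36.2500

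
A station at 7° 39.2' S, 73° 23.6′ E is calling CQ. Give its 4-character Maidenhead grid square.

MI62

Add 180° to longitude and 90° to latitude: 253.39, 82.35.
Field: 253.39/20 → 12 → M, 82.35/10 → 8 → I; chars MI.
Square: 13.39/2 → 6, 2.35/1 → 2; chars 62.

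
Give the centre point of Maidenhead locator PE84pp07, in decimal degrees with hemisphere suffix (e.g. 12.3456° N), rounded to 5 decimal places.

Field P=15, E=4: +15·20° lon, +4·10° lat → SW at lon 120°, lat -50°.
Square 8, 4: +8·2° lon, +4·1° lat → SW at lon 136°, lat -46°.
Subsquare p=15, p=15: +15·0.0833333° lon, +15·0.0416667° lat → SW at lon 137.25°, lat -45.375°.
Extended square 0, 7: +0·0.00833333° lon, +7·0.00416667° lat → SW at lon 137.25°, lat -45.3458°.
Cell spans 0.00833333° lon × 0.00416667° lat. Centre is SW corner plus half of each.
latitude 45.34375° S, longitude 137.25417° E.

45.34375° S, 137.25417° E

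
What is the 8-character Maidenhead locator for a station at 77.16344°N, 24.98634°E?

Add 180° to longitude and 90° to latitude: 204.98634, 167.16344.
Field: 204.98634/20 → 10 → K, 167.16344/10 → 16 → Q; chars KQ.
Square: 4.98634/2 → 2, 7.16344/1 → 7; chars 27.
Subsquare: 0.98634/0.0833333 → 11 → l, 0.16344/0.0416667 → 3 → d; chars ld.
Extended square: 0.06967/0.00833333 → 8, 0.03844/0.00416667 → 9; chars 89.

KQ27ld89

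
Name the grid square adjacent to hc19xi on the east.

HC29ai

Longitude subsquare x = 23; +1 → 24, wraps to 0 = a, carry into square.
Longitude square 1; +1 → 2.
The latitude characters are unchanged.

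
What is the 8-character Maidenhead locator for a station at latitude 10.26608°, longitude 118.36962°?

Add 180° to longitude and 90° to latitude: 298.36962, 100.26608.
Field: 298.36962/20 → 14 → O, 100.26608/10 → 10 → K; chars OK.
Square: 18.36962/2 → 9, 0.26608/1 → 0; chars 90.
Subsquare: 0.36962/0.0833333 → 4 → e, 0.26608/0.0416667 → 6 → g; chars eg.
Extended square: 0.03629/0.00833333 → 4, 0.01608/0.00416667 → 3; chars 43.

OK90eg43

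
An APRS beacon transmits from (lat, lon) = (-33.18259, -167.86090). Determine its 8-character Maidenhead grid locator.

AF66bt66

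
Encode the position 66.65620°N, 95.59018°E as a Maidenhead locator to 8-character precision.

Add 180° to longitude and 90° to latitude: 275.59018, 156.65620.
Field: lon ⌊275.59018/20⌋ = 13 → N; lat ⌊156.65620/10⌋ = 15 → P.
Square: lon ⌊15.59018/2⌋ = 7; lat ⌊6.65620/1⌋ = 6.
Subsquare: lon ⌊1.59018/0.0833333⌋ = 19 → t; lat ⌊0.65620/0.0416667⌋ = 15 → p.
Extended square: lon ⌊0.00685/0.00833333⌋ = 0; lat ⌊0.03120/0.00416667⌋ = 7.

NP76tp07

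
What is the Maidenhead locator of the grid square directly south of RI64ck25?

Latitude extended square 5; −1 → 4.
The longitude characters are unchanged.

RI64ck24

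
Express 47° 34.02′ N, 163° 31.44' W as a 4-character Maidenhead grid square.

Shift to the Maidenhead origin (180°W, 90°S): lon 16.48, lat 137.57.
Field: lon ⌊16.48/20⌋ = 0 → A; lat ⌊137.57/10⌋ = 13 → N.
Square: lon ⌊16.48/2⌋ = 8; lat ⌊7.57/1⌋ = 7.

AN87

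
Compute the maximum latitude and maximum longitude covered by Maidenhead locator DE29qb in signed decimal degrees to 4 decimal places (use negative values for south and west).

-40.9167, -114.5833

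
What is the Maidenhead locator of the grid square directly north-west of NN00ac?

MN90xd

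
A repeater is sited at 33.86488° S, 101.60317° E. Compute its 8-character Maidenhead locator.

OF06td22

Shift to the Maidenhead origin (180°W, 90°S): lon 281.60317, lat 56.13512.
Field: 281.60317/20 → 14 → O, 56.13512/10 → 5 → F; chars OF.
Square: 1.60317/2 → 0, 6.13512/1 → 6; chars 06.
Subsquare: 1.60317/0.0833333 → 19 → t, 0.13512/0.0416667 → 3 → d; chars td.
Extended square: 0.01984/0.00833333 → 2, 0.01012/0.00416667 → 2; chars 22.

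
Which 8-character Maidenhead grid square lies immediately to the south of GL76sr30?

GL76sq39

Latitude extended square 0; −1 → -1, wraps to 9, carry into subsquare.
Latitude subsquare r = 17; −1 → 16 = q.
The longitude characters are unchanged.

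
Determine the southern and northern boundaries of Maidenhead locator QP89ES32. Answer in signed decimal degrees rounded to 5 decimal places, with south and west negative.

Field Q=16, P=15: +16·20° lon, +15·10° lat → SW at lon 140°, lat 60°.
Square 8, 9: +8·2° lon, +9·1° lat → SW at lon 156°, lat 69°.
Subsquare e=4, s=18: +4·0.0833333° lon, +18·0.0416667° lat → SW at lon 156.333°, lat 69.75°.
Extended square 3, 2: +3·0.00833333° lon, +2·0.00416667° lat → SW at lon 156.358°, lat 69.7583°.
Cell spans 0.00833333° lon × 0.00416667° lat.
south 69.75833, north 69.76250.

69.75833, 69.76250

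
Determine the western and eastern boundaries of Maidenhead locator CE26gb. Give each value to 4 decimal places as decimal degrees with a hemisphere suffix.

Field C=2, E=4: +2·20° lon, +4·10° lat → SW at lon -140°, lat -50°.
Square 2, 6: +2·2° lon, +6·1° lat → SW at lon -136°, lat -44°.
Subsquare g=6, b=1: +6·0.0833333° lon, +1·0.0416667° lat → SW at lon -135.5°, lat -43.9583°.
Cell spans 0.0833333° lon × 0.0416667° lat.
west 135.5000° W, east 135.4167° W.

135.5000° W, 135.4167° W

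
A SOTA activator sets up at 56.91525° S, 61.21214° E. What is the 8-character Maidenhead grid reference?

Shift to the Maidenhead origin (180°W, 90°S): lon 241.21214, lat 33.08475.
Field (20°×10°, letters A–R): lon ⌊241.21214/20⌋ = 12 → M; lat ⌊33.08475/10⌋ = 3 → D.
Square (2°×1°, digits 0–9): lon ⌊1.21214/2⌋ = 0; lat ⌊3.08475/1⌋ = 3.
Subsquare (5′×2.5′, letters a–x): lon ⌊1.21214/0.0833333⌋ = 14 → o; lat ⌊0.08475/0.0416667⌋ = 2 → c.
Extended square (30″×15″, digits 0–9): lon ⌊0.04547/0.00833333⌋ = 5; lat ⌊0.00142/0.00416667⌋ = 0.

MD03oc50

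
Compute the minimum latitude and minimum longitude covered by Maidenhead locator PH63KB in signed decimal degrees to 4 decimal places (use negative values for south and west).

-16.9583, 132.8333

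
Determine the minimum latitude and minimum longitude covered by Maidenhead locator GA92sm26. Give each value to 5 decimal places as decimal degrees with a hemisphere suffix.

87.47500° S, 40.48333° W

Field G=6, A=0: +6·20° lon, +0·10° lat → SW at lon -60°, lat -90°.
Square 9, 2: +9·2° lon, +2·1° lat → SW at lon -42°, lat -88°.
Subsquare s=18, m=12: +18·0.0833333° lon, +12·0.0416667° lat → SW at lon -40.5°, lat -87.5°.
Extended square 2, 6: +2·0.00833333° lon, +6·0.00416667° lat → SW at lon -40.4833°, lat -87.475°.
latitude 87.47500° S, longitude 40.48333° W.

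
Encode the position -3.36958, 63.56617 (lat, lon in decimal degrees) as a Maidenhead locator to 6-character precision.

Add 180° to longitude and 90° to latitude: 243.5662, 86.6304.
Field (20°×10°, letters A–R): lon ⌊243.5662/20⌋ = 12 → M; lat ⌊86.6304/10⌋ = 8 → I.
Square (2°×1°, digits 0–9): lon ⌊3.5662/2⌋ = 1; lat ⌊6.6304/1⌋ = 6.
Subsquare (5′×2.5′, letters a–x): lon ⌊1.5662/0.0833333⌋ = 18 → s; lat ⌊0.6304/0.0416667⌋ = 15 → p.

MI16sp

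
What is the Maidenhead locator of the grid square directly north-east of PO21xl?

PO31am

Longitude subsquare x = 23; +1 → 24, wraps to 0 = a, carry into square.
Longitude square 2; +1 → 3.
Latitude subsquare l = 11; +1 → 12 = m.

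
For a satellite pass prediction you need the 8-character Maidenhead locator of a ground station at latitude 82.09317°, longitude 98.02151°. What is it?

NR92ac22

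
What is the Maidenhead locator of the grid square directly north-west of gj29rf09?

GJ29qg90

Longitude extended square 0; −1 → -1, wraps to 9, carry into subsquare.
Longitude subsquare r = 17; −1 → 16 = q.
Latitude extended square 9; +1 → 10, wraps to 0, carry into subsquare.
Latitude subsquare f = 5; +1 → 6 = g.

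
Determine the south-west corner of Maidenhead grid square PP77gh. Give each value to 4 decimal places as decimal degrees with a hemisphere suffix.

Field P=15, P=15: +15·20° lon, +15·10° lat → SW at lon 120°, lat 60°.
Square 7, 7: +7·2° lon, +7·1° lat → SW at lon 134°, lat 67°.
Subsquare g=6, h=7: +6·0.0833333° lon, +7·0.0416667° lat → SW at lon 134.5°, lat 67.2917°.
latitude 67.2917° N, longitude 134.5000° E.

67.2917° N, 134.5000° E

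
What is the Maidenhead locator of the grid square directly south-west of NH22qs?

NH22pr

Longitude subsquare q = 16; −1 → 15 = p.
Latitude subsquare s = 18; −1 → 17 = r.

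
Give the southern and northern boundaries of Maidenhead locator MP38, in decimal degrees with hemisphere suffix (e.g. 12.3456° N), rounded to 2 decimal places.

68.00° N, 69.00° N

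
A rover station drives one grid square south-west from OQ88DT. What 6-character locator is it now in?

Longitude subsquare d = 3; −1 → 2 = c.
Latitude subsquare t = 19; −1 → 18 = s.

OQ88cs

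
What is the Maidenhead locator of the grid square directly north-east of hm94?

IM05

Longitude square 9; +1 → 10, wraps to 0, carry into field.
Longitude field H = 7; +1 → 8 = I.
Latitude square 4; +1 → 5.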